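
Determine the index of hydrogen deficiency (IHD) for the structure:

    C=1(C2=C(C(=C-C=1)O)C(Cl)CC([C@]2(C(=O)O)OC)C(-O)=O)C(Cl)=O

8

Molecular formula from the SMILES: C14H12Cl2O7.
DoU = (2C + 2 + N − H − X)/2 = (2·14 + 2 + 0 − 12 − 2)/2 = 16/2 = 8.
(Structurally: 2 ring(s) + 6 π bond(s) = 8.)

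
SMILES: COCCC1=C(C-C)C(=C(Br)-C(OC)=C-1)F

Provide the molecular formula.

Heavy atoms from the SMILES: 1 Br, 12 C, 1 F, 2 O.
Implicit hydrogens by atom environment:
  5 × C (aromatic): no H
  3 × C: 3 H each → 9
  3 × C: 2 H each → 6
  2 × O: no H
  1 × Br: no H
  1 × C (aromatic): 1 H
  1 × F: no H
  Total hydrogens = 16.
Molecular formula: C12H16BrFO2

C12H16BrFO2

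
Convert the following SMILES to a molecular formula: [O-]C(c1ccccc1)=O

Heavy atoms from the SMILES: 7 C, 2 O.
Implicit hydrogens by atom environment:
  5 × C (aromatic): 1 H each → 5
  1 × C (aromatic): no H
  1 × C: no H
  1 × O: no H
  1 × O (charge -1): no H
  Total hydrogens = 5.
Net charge -1.
Molecular formula: C7H5O2-

C7H5O2-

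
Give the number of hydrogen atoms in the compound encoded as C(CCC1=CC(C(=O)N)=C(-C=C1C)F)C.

Hydrogens are implicit in SMILES; fill each atom to its normal valence:
  4 × C (aromatic): no H
  3 × C: 2 H each → 6
  2 × C: 3 H each → 6
  2 × C (aromatic): 1 H each → 2
  1 × C: no H
  1 × F: no H
  1 × N: 2 H
  1 × O: no H
  Total hydrogens = 16.

16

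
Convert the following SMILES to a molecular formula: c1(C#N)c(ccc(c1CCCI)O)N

C10H11IN2O

Heavy atoms from the SMILES: 10 C, 1 I, 2 N, 1 O.
Implicit hydrogens by atom environment:
  4 × C (aromatic): no H
  3 × C: 2 H each → 6
  2 × C (aromatic): 1 H each → 2
  1 × C: no H
  1 × I: no H
  1 × N: 2 H
  1 × N: no H
  1 × O: 1 H
  Total hydrogens = 11.
Molecular formula: C10H11IN2O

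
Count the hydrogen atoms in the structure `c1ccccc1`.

Hydrogens are implicit in SMILES; fill each atom to its normal valence:
  6 × C (aromatic): 1 H each → 6
  Total hydrogens = 6.

6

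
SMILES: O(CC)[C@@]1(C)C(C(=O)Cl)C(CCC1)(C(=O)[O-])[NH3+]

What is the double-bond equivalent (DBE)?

3

Molecular formula from the SMILES: C11H18ClNO4.
DoU = (2C + 2 + N − H − X)/2 = (2·11 + 2 + 1 − 18 − 1)/2 = 6/2 = 3.
(Structurally: 1 ring(s) + 2 π bond(s) = 3.)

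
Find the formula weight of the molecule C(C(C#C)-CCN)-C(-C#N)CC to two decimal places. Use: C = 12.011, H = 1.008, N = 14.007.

Molecular formula: C10H16N2.
M = 10×12.011 + 16×1.008 + 2×14.007 = 164.25 g/mol.

164.25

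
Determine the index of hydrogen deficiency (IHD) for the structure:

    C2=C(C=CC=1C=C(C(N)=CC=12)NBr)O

Molecular formula from the SMILES: C10H9BrN2O.
DoU = (2C + 2 + N − H − X)/2 = (2·10 + 2 + 2 − 9 − 1)/2 = 14/2 = 7.
(Structurally: 2 ring(s) + 5 π bond(s) = 7.)

7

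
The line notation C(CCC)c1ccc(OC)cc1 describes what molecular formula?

Heavy atoms from the SMILES: 11 C, 1 O.
Implicit hydrogens by atom environment:
  4 × C (aromatic): 1 H each → 4
  3 × C: 2 H each → 6
  2 × C: 3 H each → 6
  2 × C (aromatic): no H
  1 × O: no H
  Total hydrogens = 16.
Molecular formula: C11H16O

C11H16O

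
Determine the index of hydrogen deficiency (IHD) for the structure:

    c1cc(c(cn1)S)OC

Molecular formula from the SMILES: C6H7NOS.
DoU = (2C + 2 + N − H − X)/2 = (2·6 + 2 + 1 − 7 − 0)/2 = 8/2 = 4.
(Structurally: 1 ring(s) + 3 π bond(s) = 4.)

4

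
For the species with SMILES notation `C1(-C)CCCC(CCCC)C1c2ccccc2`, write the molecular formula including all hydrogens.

C17H26

Heavy atoms from the SMILES: 17 C.
Implicit hydrogens by atom environment:
  6 × C: 2 H each → 12
  5 × C (aromatic): 1 H each → 5
  3 × C: 1 H each → 3
  2 × C: 3 H each → 6
  1 × C (aromatic): no H
  Total hydrogens = 26.
Molecular formula: C17H26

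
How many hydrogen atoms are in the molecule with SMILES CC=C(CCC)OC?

14

Hydrogens are implicit in SMILES; fill each atom to its normal valence:
  3 × C: 3 H each → 9
  2 × C: 2 H each → 4
  1 × C: 1 H
  1 × C: no H
  1 × O: no H
  Total hydrogens = 14.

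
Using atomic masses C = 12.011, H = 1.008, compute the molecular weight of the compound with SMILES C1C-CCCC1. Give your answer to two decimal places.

84.16

Molecular formula: C6H12.
M = 6×12.011 + 12×1.008 = 84.16 g/mol.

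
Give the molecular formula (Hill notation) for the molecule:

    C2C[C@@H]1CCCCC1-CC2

Heavy atoms from the SMILES: 10 C.
Implicit hydrogens by atom environment:
  8 × C: 2 H each → 16
  2 × C: 1 H each → 2
  Total hydrogens = 18.
Molecular formula: C10H18

C10H18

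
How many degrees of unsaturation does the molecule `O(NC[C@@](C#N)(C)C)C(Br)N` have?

2

Molecular formula from the SMILES: C6H12BrN3O.
DoU = (2C + 2 + N − H − X)/2 = (2·6 + 2 + 3 − 12 − 1)/2 = 4/2 = 2.
(Structurally: 0 ring(s) + 2 π bond(s) = 2.)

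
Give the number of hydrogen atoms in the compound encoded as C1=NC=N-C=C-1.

Hydrogens are implicit in SMILES; fill each atom to its normal valence:
  4 × C (aromatic): 1 H each → 4
  2 × N (aromatic): no H
  Total hydrogens = 4.

4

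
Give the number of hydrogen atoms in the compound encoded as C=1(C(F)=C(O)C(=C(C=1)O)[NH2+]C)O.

9

Hydrogens are implicit in SMILES; fill each atom to its normal valence:
  5 × C (aromatic): no H
  3 × O: 1 H each → 3
  1 × C: 3 H
  1 × C (aromatic): 1 H
  1 × F: no H
  1 × N (charge +1): 2 H
  Total hydrogens = 9.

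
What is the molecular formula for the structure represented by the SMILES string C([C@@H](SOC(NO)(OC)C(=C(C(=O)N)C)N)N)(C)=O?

C9H18N4O5S

Heavy atoms from the SMILES: 9 C, 4 N, 5 O, 1 S.
Implicit hydrogens by atom environment:
  5 × C: no H
  4 × O: no H
  3 × C: 3 H each → 9
  3 × N: 2 H each → 6
  1 × C: 1 H
  1 × N: 1 H
  1 × O: 1 H
  1 × S: no H
  Total hydrogens = 18.
Molecular formula: C9H18N4O5S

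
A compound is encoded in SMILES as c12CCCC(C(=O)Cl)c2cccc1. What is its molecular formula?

C11H11ClO

Heavy atoms from the SMILES: 11 C, 1 Cl, 1 O.
Implicit hydrogens by atom environment:
  4 × C (aromatic): 1 H each → 4
  3 × C: 2 H each → 6
  2 × C (aromatic): no H
  1 × C: 1 H
  1 × C: no H
  1 × Cl: no H
  1 × O: no H
  Total hydrogens = 11.
Molecular formula: C11H11ClO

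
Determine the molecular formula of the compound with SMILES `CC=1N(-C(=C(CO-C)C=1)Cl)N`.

Heavy atoms from the SMILES: 7 C, 1 Cl, 2 N, 1 O.
Implicit hydrogens by atom environment:
  3 × C (aromatic): no H
  2 × C: 3 H each → 6
  1 × C: 2 H
  1 × C (aromatic): 1 H
  1 × Cl: no H
  1 × N: 2 H
  1 × N (aromatic): no H
  1 × O: no H
  Total hydrogens = 11.
Molecular formula: C7H11ClN2O

C7H11ClN2O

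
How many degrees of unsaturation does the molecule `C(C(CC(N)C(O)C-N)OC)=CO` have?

1

Molecular formula from the SMILES: C8H18N2O3.
DoU = (2C + 2 + N − H − X)/2 = (2·8 + 2 + 2 − 18 − 0)/2 = 2/2 = 1.
(Structurally: 0 ring(s) + 1 π bond(s) = 1.)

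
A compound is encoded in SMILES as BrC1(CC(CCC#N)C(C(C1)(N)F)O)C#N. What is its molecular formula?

C10H13BrFN3O

Heavy atoms from the SMILES: 1 Br, 10 C, 1 F, 3 N, 1 O.
Implicit hydrogens by atom environment:
  4 × C: 2 H each → 8
  4 × C: no H
  2 × C: 1 H each → 2
  2 × N: no H
  1 × Br: no H
  1 × F: no H
  1 × N: 2 H
  1 × O: 1 H
  Total hydrogens = 13.
Molecular formula: C10H13BrFN3O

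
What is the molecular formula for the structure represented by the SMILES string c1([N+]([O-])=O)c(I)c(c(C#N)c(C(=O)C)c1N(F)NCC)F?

C11H9F2IN4O3

Heavy atoms from the SMILES: 11 C, 2 F, 1 I, 4 N, 3 O.
Implicit hydrogens by atom environment:
  6 × C (aromatic): no H
  2 × C: 3 H each → 6
  2 × C: no H
  2 × F: no H
  2 × N: no H
  2 × O: no H
  1 × C: 2 H
  1 × I: no H
  1 × N: 1 H
  1 × N (charge +1): no H
  1 × O (charge -1): no H
  Total hydrogens = 9.
Molecular formula: C11H9F2IN4O3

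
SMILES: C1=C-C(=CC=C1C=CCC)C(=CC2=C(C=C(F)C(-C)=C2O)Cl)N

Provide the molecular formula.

Heavy atoms from the SMILES: 19 C, 1 Cl, 1 F, 1 N, 1 O.
Implicit hydrogens by atom environment:
  7 × C (aromatic): no H
  5 × C (aromatic): 1 H each → 5
  3 × C: 1 H each → 3
  2 × C: 3 H each → 6
  1 × C: 2 H
  1 × C: no H
  1 × Cl: no H
  1 × F: no H
  1 × N: 2 H
  1 × O: 1 H
  Total hydrogens = 19.
Molecular formula: C19H19ClFNO

C19H19ClFNO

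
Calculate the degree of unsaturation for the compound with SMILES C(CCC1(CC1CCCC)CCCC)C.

1

Molecular formula from the SMILES: C15H30.
DoU = (2C + 2 + N − H − X)/2 = (2·15 + 2 + 0 − 30 − 0)/2 = 2/2 = 1.
(Structurally: 1 ring(s) + 0 π bond(s) = 1.)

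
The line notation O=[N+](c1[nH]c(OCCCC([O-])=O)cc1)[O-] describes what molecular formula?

Heavy atoms from the SMILES: 8 C, 2 N, 5 O.
Implicit hydrogens by atom environment:
  3 × C: 2 H each → 6
  3 × O: no H
  2 × C (aromatic): 1 H each → 2
  2 × C (aromatic): no H
  2 × O (charge -1): no H
  1 × C: no H
  1 × N (aromatic): 1 H
  1 × N (charge +1): no H
  Total hydrogens = 9.
Net charge -1.
Molecular formula: C8H9N2O5-

C8H9N2O5-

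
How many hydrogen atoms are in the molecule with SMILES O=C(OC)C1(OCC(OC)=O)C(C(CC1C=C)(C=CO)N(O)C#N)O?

Hydrogens are implicit in SMILES; fill each atom to its normal valence:
  5 × C: 1 H each → 5
  5 × C: no H
  5 × O: no H
  3 × C: 2 H each → 6
  3 × O: 1 H each → 3
  2 × C: 3 H each → 6
  2 × N: no H
  Total hydrogens = 20.

20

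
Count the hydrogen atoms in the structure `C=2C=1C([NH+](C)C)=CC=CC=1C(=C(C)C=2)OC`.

Hydrogens are implicit in SMILES; fill each atom to its normal valence:
  5 × C (aromatic): 1 H each → 5
  5 × C (aromatic): no H
  4 × C: 3 H each → 12
  1 × N (charge +1): 1 H
  1 × O: no H
  Total hydrogens = 18.

18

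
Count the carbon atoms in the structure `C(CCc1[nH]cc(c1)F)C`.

8

The symbol for carbon appears 8 times in the SMILES. Lowercase c denotes aromatic carbon and counts toward C.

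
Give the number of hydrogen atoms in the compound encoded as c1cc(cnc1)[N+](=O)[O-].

Hydrogens are implicit in SMILES; fill each atom to its normal valence:
  4 × C (aromatic): 1 H each → 4
  1 × C (aromatic): no H
  1 × N (aromatic): no H
  1 × N (charge +1): no H
  1 × O: no H
  1 × O (charge -1): no H
  Total hydrogens = 4.

4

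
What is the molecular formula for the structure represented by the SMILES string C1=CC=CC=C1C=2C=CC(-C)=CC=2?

Heavy atoms from the SMILES: 13 C.
Implicit hydrogens by atom environment:
  9 × C (aromatic): 1 H each → 9
  3 × C (aromatic): no H
  1 × C: 3 H
  Total hydrogens = 12.
Molecular formula: C13H12

C13H12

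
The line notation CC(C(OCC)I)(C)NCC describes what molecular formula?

C8H18INO

Heavy atoms from the SMILES: 8 C, 1 I, 1 N, 1 O.
Implicit hydrogens by atom environment:
  4 × C: 3 H each → 12
  2 × C: 2 H each → 4
  1 × C: 1 H
  1 × C: no H
  1 × I: no H
  1 × N: 1 H
  1 × O: no H
  Total hydrogens = 18.
Molecular formula: C8H18INO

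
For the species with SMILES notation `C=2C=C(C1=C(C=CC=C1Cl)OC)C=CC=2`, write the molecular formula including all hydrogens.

C13H11ClO

Heavy atoms from the SMILES: 13 C, 1 Cl, 1 O.
Implicit hydrogens by atom environment:
  8 × C (aromatic): 1 H each → 8
  4 × C (aromatic): no H
  1 × C: 3 H
  1 × Cl: no H
  1 × O: no H
  Total hydrogens = 11.
Molecular formula: C13H11ClO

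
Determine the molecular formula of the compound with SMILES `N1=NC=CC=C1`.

C4H4N2

Heavy atoms from the SMILES: 4 C, 2 N.
Implicit hydrogens by atom environment:
  4 × C (aromatic): 1 H each → 4
  2 × N (aromatic): no H
  Total hydrogens = 4.
Molecular formula: C4H4N2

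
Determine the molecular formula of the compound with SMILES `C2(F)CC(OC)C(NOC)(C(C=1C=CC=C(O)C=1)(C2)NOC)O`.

Heavy atoms from the SMILES: 15 C, 1 F, 2 N, 5 O.
Implicit hydrogens by atom environment:
  4 × C (aromatic): 1 H each → 4
  3 × C: 3 H each → 9
  3 × O: no H
  2 × C: 2 H each → 4
  2 × C: 1 H each → 2
  2 × C: no H
  2 × C (aromatic): no H
  2 × N: 1 H each → 2
  2 × O: 1 H each → 2
  1 × F: no H
  Total hydrogens = 23.
Molecular formula: C15H23FN2O5

C15H23FN2O5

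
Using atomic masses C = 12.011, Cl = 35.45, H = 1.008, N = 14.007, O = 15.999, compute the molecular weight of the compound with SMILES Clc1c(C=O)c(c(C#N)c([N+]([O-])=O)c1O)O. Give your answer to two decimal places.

Molecular formula: C8H3ClN2O5.
M = 8×12.011 + 1×35.45 + 3×1.008 + 2×14.007 + 5×15.999 = 242.57 g/mol.

242.57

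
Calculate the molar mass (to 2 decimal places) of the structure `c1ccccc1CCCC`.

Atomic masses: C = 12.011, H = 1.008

Molecular formula: C10H14.
M = 10×12.011 + 14×1.008 = 134.22 g/mol.

134.22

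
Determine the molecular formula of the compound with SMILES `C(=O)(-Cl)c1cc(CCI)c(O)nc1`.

C8H7ClINO2

Heavy atoms from the SMILES: 8 C, 1 Cl, 1 I, 1 N, 2 O.
Implicit hydrogens by atom environment:
  3 × C (aromatic): no H
  2 × C: 2 H each → 4
  2 × C (aromatic): 1 H each → 2
  1 × C: no H
  1 × Cl: no H
  1 × I: no H
  1 × N (aromatic): no H
  1 × O: 1 H
  1 × O: no H
  Total hydrogens = 7.
Molecular formula: C8H7ClINO2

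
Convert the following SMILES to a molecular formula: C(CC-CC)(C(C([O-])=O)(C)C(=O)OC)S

Heavy atoms from the SMILES: 10 C, 4 O, 1 S.
Implicit hydrogens by atom environment:
  3 × C: 3 H each → 9
  3 × C: 2 H each → 6
  3 × C: no H
  3 × O: no H
  1 × C: 1 H
  1 × O (charge -1): no H
  1 × S: 1 H
  Total hydrogens = 17.
Net charge -1.
Molecular formula: C10H17O4S-

C10H17O4S-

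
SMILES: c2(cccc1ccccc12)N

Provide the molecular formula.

C10H9N

Heavy atoms from the SMILES: 10 C, 1 N.
Implicit hydrogens by atom environment:
  7 × C (aromatic): 1 H each → 7
  3 × C (aromatic): no H
  1 × N: 2 H
  Total hydrogens = 9.
Molecular formula: C10H9N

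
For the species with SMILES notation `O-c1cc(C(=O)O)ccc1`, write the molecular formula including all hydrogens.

Heavy atoms from the SMILES: 7 C, 3 O.
Implicit hydrogens by atom environment:
  4 × C (aromatic): 1 H each → 4
  2 × C (aromatic): no H
  2 × O: 1 H each → 2
  1 × C: no H
  1 × O: no H
  Total hydrogens = 6.
Molecular formula: C7H6O3

C7H6O3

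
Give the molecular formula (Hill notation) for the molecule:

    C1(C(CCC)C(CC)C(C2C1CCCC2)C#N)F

Heavy atoms from the SMILES: 16 C, 1 F, 1 N.
Implicit hydrogens by atom environment:
  7 × C: 2 H each → 14
  6 × C: 1 H each → 6
  2 × C: 3 H each → 6
  1 × C: no H
  1 × F: no H
  1 × N: no H
  Total hydrogens = 26.
Molecular formula: C16H26FN

C16H26FN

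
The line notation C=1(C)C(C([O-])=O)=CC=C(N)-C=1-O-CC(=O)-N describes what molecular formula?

C10H11N2O4-

Heavy atoms from the SMILES: 10 C, 2 N, 4 O.
Implicit hydrogens by atom environment:
  4 × C (aromatic): no H
  3 × O: no H
  2 × C (aromatic): 1 H each → 2
  2 × C: no H
  2 × N: 2 H each → 4
  1 × C: 3 H
  1 × C: 2 H
  1 × O (charge -1): no H
  Total hydrogens = 11.
Net charge -1.
Molecular formula: C10H11N2O4-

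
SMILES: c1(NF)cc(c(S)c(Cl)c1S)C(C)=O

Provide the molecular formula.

Heavy atoms from the SMILES: 8 C, 1 Cl, 1 F, 1 N, 1 O, 2 S.
Implicit hydrogens by atom environment:
  5 × C (aromatic): no H
  2 × S: 1 H each → 2
  1 × C: 3 H
  1 × C (aromatic): 1 H
  1 × C: no H
  1 × Cl: no H
  1 × F: no H
  1 × N: 1 H
  1 × O: no H
  Total hydrogens = 7.
Molecular formula: C8H7ClFNOS2

C8H7ClFNOS2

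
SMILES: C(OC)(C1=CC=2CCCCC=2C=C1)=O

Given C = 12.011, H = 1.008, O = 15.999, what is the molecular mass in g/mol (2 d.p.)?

190.24

Molecular formula: C12H14O2.
M = 12×12.011 + 14×1.008 + 2×15.999 = 190.24 g/mol.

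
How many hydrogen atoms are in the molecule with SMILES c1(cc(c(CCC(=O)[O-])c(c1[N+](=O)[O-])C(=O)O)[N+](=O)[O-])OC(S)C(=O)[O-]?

Hydrogens are implicit in SMILES; fill each atom to its normal valence:
  6 × O: no H
  5 × C (aromatic): no H
  4 × O (charge -1): no H
  3 × C: no H
  2 × C: 2 H each → 4
  2 × N (charge +1): no H
  1 × C (aromatic): 1 H
  1 × C: 1 H
  1 × O: 1 H
  1 × S: 1 H
  Total hydrogens = 8.

8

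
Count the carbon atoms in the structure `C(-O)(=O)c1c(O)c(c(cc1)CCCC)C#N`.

The symbol for carbon appears 12 times in the SMILES. Lowercase c denotes aromatic carbon and counts toward C.

12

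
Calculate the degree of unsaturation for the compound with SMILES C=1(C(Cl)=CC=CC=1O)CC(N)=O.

Molecular formula from the SMILES: C8H8ClNO2.
DoU = (2C + 2 + N − H − X)/2 = (2·8 + 2 + 1 − 8 − 1)/2 = 10/2 = 5.
(Structurally: 1 ring(s) + 4 π bond(s) = 5.)

5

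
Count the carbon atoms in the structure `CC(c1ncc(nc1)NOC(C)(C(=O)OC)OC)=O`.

The symbol for carbon appears 11 times in the SMILES. Lowercase c denotes aromatic carbon and counts toward C.

11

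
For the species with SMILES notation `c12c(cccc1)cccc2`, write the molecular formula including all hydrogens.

Heavy atoms from the SMILES: 10 C.
Implicit hydrogens by atom environment:
  8 × C (aromatic): 1 H each → 8
  2 × C (aromatic): no H
  Total hydrogens = 8.
Molecular formula: C10H8

C10H8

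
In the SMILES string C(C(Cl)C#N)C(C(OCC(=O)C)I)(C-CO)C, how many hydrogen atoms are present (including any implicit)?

Hydrogens are implicit in SMILES; fill each atom to its normal valence:
  4 × C: 2 H each → 8
  3 × C: no H
  2 × C: 3 H each → 6
  2 × C: 1 H each → 2
  2 × O: no H
  1 × Cl: no H
  1 × I: no H
  1 × N: no H
  1 × O: 1 H
  Total hydrogens = 17.

17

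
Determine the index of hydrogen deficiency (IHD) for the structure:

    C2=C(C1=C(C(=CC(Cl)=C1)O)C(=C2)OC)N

Molecular formula from the SMILES: C11H10ClNO2.
DoU = (2C + 2 + N − H − X)/2 = (2·11 + 2 + 1 − 10 − 1)/2 = 14/2 = 7.
(Structurally: 2 ring(s) + 5 π bond(s) = 7.)

7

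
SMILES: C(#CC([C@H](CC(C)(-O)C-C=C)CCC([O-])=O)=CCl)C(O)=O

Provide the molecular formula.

Heavy atoms from the SMILES: 15 C, 1 Cl, 5 O.
Implicit hydrogens by atom environment:
  6 × C: no H
  5 × C: 2 H each → 10
  3 × C: 1 H each → 3
  2 × O: 1 H each → 2
  2 × O: no H
  1 × C: 3 H
  1 × Cl: no H
  1 × O (charge -1): no H
  Total hydrogens = 18.
Net charge -1.
Molecular formula: C15H18ClO5-

C15H18ClO5-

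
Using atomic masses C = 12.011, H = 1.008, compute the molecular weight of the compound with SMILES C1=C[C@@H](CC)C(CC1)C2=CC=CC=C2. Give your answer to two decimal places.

186.30

Molecular formula: C14H18.
M = 14×12.011 + 18×1.008 = 186.30 g/mol.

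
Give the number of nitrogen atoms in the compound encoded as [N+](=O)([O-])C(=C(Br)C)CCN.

The symbol for nitrogen appears 2 times in the SMILES.

2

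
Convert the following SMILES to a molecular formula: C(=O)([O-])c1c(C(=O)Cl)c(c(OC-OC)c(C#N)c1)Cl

C11H6Cl2NO5-

Heavy atoms from the SMILES: 11 C, 2 Cl, 1 N, 5 O.
Implicit hydrogens by atom environment:
  5 × C (aromatic): no H
  4 × O: no H
  3 × C: no H
  2 × Cl: no H
  1 × C: 3 H
  1 × C: 2 H
  1 × C (aromatic): 1 H
  1 × N: no H
  1 × O (charge -1): no H
  Total hydrogens = 6.
Net charge -1.
Molecular formula: C11H6Cl2NO5-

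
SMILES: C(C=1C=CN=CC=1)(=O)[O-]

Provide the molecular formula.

Heavy atoms from the SMILES: 6 C, 1 N, 2 O.
Implicit hydrogens by atom environment:
  4 × C (aromatic): 1 H each → 4
  1 × C (aromatic): no H
  1 × C: no H
  1 × N (aromatic): no H
  1 × O: no H
  1 × O (charge -1): no H
  Total hydrogens = 4.
Net charge -1.
Molecular formula: C6H4NO2-

C6H4NO2-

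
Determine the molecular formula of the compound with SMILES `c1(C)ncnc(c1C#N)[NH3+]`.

Heavy atoms from the SMILES: 6 C, 4 N.
Implicit hydrogens by atom environment:
  3 × C (aromatic): no H
  2 × N (aromatic): no H
  1 × C: 3 H
  1 × C (aromatic): 1 H
  1 × C: no H
  1 × N (charge +1): 3 H
  1 × N: no H
  Total hydrogens = 7.
Net charge +1.
Molecular formula: C6H7N4+

C6H7N4+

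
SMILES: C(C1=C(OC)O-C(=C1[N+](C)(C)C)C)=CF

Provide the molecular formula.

C11H17FNO2+

Heavy atoms from the SMILES: 11 C, 1 F, 1 N, 2 O.
Implicit hydrogens by atom environment:
  5 × C: 3 H each → 15
  4 × C (aromatic): no H
  2 × C: 1 H each → 2
  1 × F: no H
  1 × N (charge +1): no H
  1 × O (aromatic): no H
  1 × O: no H
  Total hydrogens = 17.
Net charge +1.
Molecular formula: C11H17FNO2+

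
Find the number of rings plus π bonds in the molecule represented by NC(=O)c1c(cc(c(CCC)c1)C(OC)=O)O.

Molecular formula from the SMILES: C12H15NO4.
DoU = (2C + 2 + N − H − X)/2 = (2·12 + 2 + 1 − 15 − 0)/2 = 12/2 = 6.
(Structurally: 1 ring(s) + 5 π bond(s) = 6.)

6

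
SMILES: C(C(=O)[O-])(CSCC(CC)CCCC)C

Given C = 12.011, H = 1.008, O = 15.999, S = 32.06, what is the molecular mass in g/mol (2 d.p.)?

Molecular formula: C12H23O2S-.
M = 12×12.011 + 23×1.008 + 2×15.999 + 1×32.06 = 231.37 g/mol.

231.37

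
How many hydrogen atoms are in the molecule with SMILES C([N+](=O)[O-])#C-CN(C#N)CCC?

Hydrogens are implicit in SMILES; fill each atom to its normal valence:
  3 × C: 2 H each → 6
  3 × C: no H
  2 × N: no H
  1 × C: 3 H
  1 × N (charge +1): no H
  1 × O: no H
  1 × O (charge -1): no H
  Total hydrogens = 9.

9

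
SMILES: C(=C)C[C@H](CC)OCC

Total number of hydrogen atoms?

Hydrogens are implicit in SMILES; fill each atom to its normal valence:
  4 × C: 2 H each → 8
  2 × C: 3 H each → 6
  2 × C: 1 H each → 2
  1 × O: no H
  Total hydrogens = 16.

16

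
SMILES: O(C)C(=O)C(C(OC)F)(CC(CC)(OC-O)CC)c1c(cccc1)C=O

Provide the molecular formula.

Heavy atoms from the SMILES: 19 C, 1 F, 6 O.
Implicit hydrogens by atom environment:
  5 × O: no H
  4 × C: 3 H each → 12
  4 × C: 2 H each → 8
  4 × C (aromatic): 1 H each → 4
  3 × C: no H
  2 × C: 1 H each → 2
  2 × C (aromatic): no H
  1 × F: no H
  1 × O: 1 H
  Total hydrogens = 27.
Molecular formula: C19H27FO6

C19H27FO6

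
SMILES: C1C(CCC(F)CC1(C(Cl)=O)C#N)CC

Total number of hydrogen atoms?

15

Hydrogens are implicit in SMILES; fill each atom to its normal valence:
  5 × C: 2 H each → 10
  3 × C: no H
  2 × C: 1 H each → 2
  1 × C: 3 H
  1 × Cl: no H
  1 × F: no H
  1 × N: no H
  1 × O: no H
  Total hydrogens = 15.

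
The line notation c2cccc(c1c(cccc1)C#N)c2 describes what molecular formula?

Heavy atoms from the SMILES: 13 C, 1 N.
Implicit hydrogens by atom environment:
  9 × C (aromatic): 1 H each → 9
  3 × C (aromatic): no H
  1 × C: no H
  1 × N: no H
  Total hydrogens = 9.
Molecular formula: C13H9N

C13H9N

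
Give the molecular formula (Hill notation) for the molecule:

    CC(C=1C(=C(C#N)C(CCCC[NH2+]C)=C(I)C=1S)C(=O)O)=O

C15H18IN2O3S+

Heavy atoms from the SMILES: 15 C, 1 I, 2 N, 3 O, 1 S.
Implicit hydrogens by atom environment:
  6 × C (aromatic): no H
  4 × C: 2 H each → 8
  3 × C: no H
  2 × C: 3 H each → 6
  2 × O: no H
  1 × I: no H
  1 × N (charge +1): 2 H
  1 × N: no H
  1 × O: 1 H
  1 × S: 1 H
  Total hydrogens = 18.
Net charge +1.
Molecular formula: C15H18IN2O3S+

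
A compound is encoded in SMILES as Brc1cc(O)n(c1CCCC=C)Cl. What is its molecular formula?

C9H11BrClNO

Heavy atoms from the SMILES: 1 Br, 9 C, 1 Cl, 1 N, 1 O.
Implicit hydrogens by atom environment:
  4 × C: 2 H each → 8
  3 × C (aromatic): no H
  1 × Br: no H
  1 × C (aromatic): 1 H
  1 × C: 1 H
  1 × Cl: no H
  1 × N (aromatic): no H
  1 × O: 1 H
  Total hydrogens = 11.
Molecular formula: C9H11BrClNO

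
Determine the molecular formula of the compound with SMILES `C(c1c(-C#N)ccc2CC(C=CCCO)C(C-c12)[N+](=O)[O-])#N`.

C16H15N3O3

Heavy atoms from the SMILES: 16 C, 3 N, 3 O.
Implicit hydrogens by atom environment:
  4 × C: 2 H each → 8
  4 × C: 1 H each → 4
  4 × C (aromatic): no H
  2 × C (aromatic): 1 H each → 2
  2 × C: no H
  2 × N: no H
  1 × N (charge +1): no H
  1 × O: 1 H
  1 × O: no H
  1 × O (charge -1): no H
  Total hydrogens = 15.
Molecular formula: C16H15N3O3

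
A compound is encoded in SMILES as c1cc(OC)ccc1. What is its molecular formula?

Heavy atoms from the SMILES: 7 C, 1 O.
Implicit hydrogens by atom environment:
  5 × C (aromatic): 1 H each → 5
  1 × C: 3 H
  1 × C (aromatic): no H
  1 × O: no H
  Total hydrogens = 8.
Molecular formula: C7H8O

C7H8O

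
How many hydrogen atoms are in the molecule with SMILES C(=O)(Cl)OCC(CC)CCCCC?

Hydrogens are implicit in SMILES; fill each atom to its normal valence:
  6 × C: 2 H each → 12
  2 × C: 3 H each → 6
  2 × O: no H
  1 × C: 1 H
  1 × C: no H
  1 × Cl: no H
  Total hydrogens = 19.

19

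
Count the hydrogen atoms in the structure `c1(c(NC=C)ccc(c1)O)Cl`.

8

Hydrogens are implicit in SMILES; fill each atom to its normal valence:
  3 × C (aromatic): 1 H each → 3
  3 × C (aromatic): no H
  1 × C: 2 H
  1 × C: 1 H
  1 × Cl: no H
  1 × N: 1 H
  1 × O: 1 H
  Total hydrogens = 8.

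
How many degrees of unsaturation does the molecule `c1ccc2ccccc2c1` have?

Molecular formula from the SMILES: C10H8.
DoU = (2C + 2 + N − H − X)/2 = (2·10 + 2 + 0 − 8 − 0)/2 = 14/2 = 7.
(Structurally: 2 ring(s) + 5 π bond(s) = 7.)

7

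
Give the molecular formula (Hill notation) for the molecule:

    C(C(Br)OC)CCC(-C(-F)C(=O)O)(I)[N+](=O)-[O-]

C8H12BrFINO5

Heavy atoms from the SMILES: 1 Br, 8 C, 1 F, 1 I, 1 N, 5 O.
Implicit hydrogens by atom environment:
  3 × C: 2 H each → 6
  3 × O: no H
  2 × C: 1 H each → 2
  2 × C: no H
  1 × Br: no H
  1 × C: 3 H
  1 × F: no H
  1 × I: no H
  1 × N (charge +1): no H
  1 × O: 1 H
  1 × O (charge -1): no H
  Total hydrogens = 12.
Molecular formula: C8H12BrFINO5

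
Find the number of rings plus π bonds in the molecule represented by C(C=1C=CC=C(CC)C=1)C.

Molecular formula from the SMILES: C10H14.
DoU = (2C + 2 + N − H − X)/2 = (2·10 + 2 + 0 − 14 − 0)/2 = 8/2 = 4.
(Structurally: 1 ring(s) + 3 π bond(s) = 4.)

4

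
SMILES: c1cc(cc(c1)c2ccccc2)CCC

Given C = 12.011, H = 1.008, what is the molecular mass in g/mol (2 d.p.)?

196.29

Molecular formula: C15H16.
M = 15×12.011 + 16×1.008 = 196.29 g/mol.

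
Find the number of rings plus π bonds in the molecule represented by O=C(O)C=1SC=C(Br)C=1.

Molecular formula from the SMILES: C5H3BrO2S.
DoU = (2C + 2 + N − H − X)/2 = (2·5 + 2 + 0 − 3 − 1)/2 = 8/2 = 4.
(Structurally: 1 ring(s) + 3 π bond(s) = 4.)

4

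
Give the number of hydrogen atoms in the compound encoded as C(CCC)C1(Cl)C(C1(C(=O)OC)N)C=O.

16

Hydrogens are implicit in SMILES; fill each atom to its normal valence:
  3 × C: 2 H each → 6
  3 × C: no H
  3 × O: no H
  2 × C: 3 H each → 6
  2 × C: 1 H each → 2
  1 × Cl: no H
  1 × N: 2 H
  Total hydrogens = 16.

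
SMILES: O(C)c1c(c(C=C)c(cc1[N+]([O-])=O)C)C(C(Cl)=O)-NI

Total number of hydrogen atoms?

12

Hydrogens are implicit in SMILES; fill each atom to its normal valence:
  5 × C (aromatic): no H
  3 × O: no H
  2 × C: 3 H each → 6
  2 × C: 1 H each → 2
  1 × C: 2 H
  1 × C (aromatic): 1 H
  1 × C: no H
  1 × Cl: no H
  1 × I: no H
  1 × N: 1 H
  1 × N (charge +1): no H
  1 × O (charge -1): no H
  Total hydrogens = 12.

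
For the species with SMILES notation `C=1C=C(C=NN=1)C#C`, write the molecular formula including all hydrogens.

Heavy atoms from the SMILES: 6 C, 2 N.
Implicit hydrogens by atom environment:
  3 × C (aromatic): 1 H each → 3
  2 × N (aromatic): no H
  1 × C: 1 H
  1 × C (aromatic): no H
  1 × C: no H
  Total hydrogens = 4.
Molecular formula: C6H4N2

C6H4N2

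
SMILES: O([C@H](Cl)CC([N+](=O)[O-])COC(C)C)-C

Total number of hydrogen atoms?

16

Hydrogens are implicit in SMILES; fill each atom to its normal valence:
  3 × C: 3 H each → 9
  3 × C: 1 H each → 3
  3 × O: no H
  2 × C: 2 H each → 4
  1 × Cl: no H
  1 × N (charge +1): no H
  1 × O (charge -1): no H
  Total hydrogens = 16.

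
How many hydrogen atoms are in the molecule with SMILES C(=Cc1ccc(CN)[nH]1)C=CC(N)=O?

Hydrogens are implicit in SMILES; fill each atom to its normal valence:
  4 × C: 1 H each → 4
  2 × C (aromatic): 1 H each → 2
  2 × C (aromatic): no H
  2 × N: 2 H each → 4
  1 × C: 2 H
  1 × C: no H
  1 × N (aromatic): 1 H
  1 × O: no H
  Total hydrogens = 13.

13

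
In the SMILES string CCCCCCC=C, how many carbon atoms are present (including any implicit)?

8

The symbol for carbon appears 8 times in the SMILES.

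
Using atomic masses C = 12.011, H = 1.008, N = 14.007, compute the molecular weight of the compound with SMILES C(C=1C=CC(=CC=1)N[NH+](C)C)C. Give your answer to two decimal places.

Molecular formula: C10H17N2+.
M = 10×12.011 + 17×1.008 + 2×14.007 = 165.26 g/mol.

165.26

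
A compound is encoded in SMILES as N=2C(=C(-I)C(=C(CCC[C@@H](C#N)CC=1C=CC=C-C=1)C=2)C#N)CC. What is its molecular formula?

C20H20IN3

Heavy atoms from the SMILES: 20 C, 1 I, 3 N.
Implicit hydrogens by atom environment:
  6 × C (aromatic): 1 H each → 6
  5 × C: 2 H each → 10
  5 × C (aromatic): no H
  2 × C: no H
  2 × N: no H
  1 × C: 3 H
  1 × C: 1 H
  1 × I: no H
  1 × N (aromatic): no H
  Total hydrogens = 20.
Molecular formula: C20H20IN3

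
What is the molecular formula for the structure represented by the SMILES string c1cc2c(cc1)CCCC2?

C10H12

Heavy atoms from the SMILES: 10 C.
Implicit hydrogens by atom environment:
  4 × C: 2 H each → 8
  4 × C (aromatic): 1 H each → 4
  2 × C (aromatic): no H
  Total hydrogens = 12.
Molecular formula: C10H12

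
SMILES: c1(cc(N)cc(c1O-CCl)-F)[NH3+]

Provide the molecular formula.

C7H9ClFN2O+

Heavy atoms from the SMILES: 7 C, 1 Cl, 1 F, 2 N, 1 O.
Implicit hydrogens by atom environment:
  4 × C (aromatic): no H
  2 × C (aromatic): 1 H each → 2
  1 × C: 2 H
  1 × Cl: no H
  1 × F: no H
  1 × N (charge +1): 3 H
  1 × N: 2 H
  1 × O: no H
  Total hydrogens = 9.
Net charge +1.
Molecular formula: C7H9ClFN2O+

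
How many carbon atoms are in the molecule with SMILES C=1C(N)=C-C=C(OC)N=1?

The symbol for carbon appears 6 times in the SMILES.

6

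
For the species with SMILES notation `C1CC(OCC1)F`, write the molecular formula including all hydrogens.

C5H9FO

Heavy atoms from the SMILES: 5 C, 1 F, 1 O.
Implicit hydrogens by atom environment:
  4 × C: 2 H each → 8
  1 × C: 1 H
  1 × F: no H
  1 × O: no H
  Total hydrogens = 9.
Molecular formula: C5H9FO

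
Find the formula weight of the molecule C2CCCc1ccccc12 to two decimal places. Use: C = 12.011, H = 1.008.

Molecular formula: C10H12.
M = 10×12.011 + 12×1.008 = 132.21 g/mol.

132.21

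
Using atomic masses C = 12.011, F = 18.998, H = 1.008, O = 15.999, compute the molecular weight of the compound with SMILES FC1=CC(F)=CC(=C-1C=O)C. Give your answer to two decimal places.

Molecular formula: C8H6F2O.
M = 8×12.011 + 2×18.998 + 6×1.008 + 1×15.999 = 156.13 g/mol.

156.13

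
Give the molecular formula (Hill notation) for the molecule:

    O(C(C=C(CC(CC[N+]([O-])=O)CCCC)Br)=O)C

Heavy atoms from the SMILES: 1 Br, 12 C, 1 N, 4 O.
Implicit hydrogens by atom environment:
  6 × C: 2 H each → 12
  3 × O: no H
  2 × C: 3 H each → 6
  2 × C: 1 H each → 2
  2 × C: no H
  1 × Br: no H
  1 × N (charge +1): no H
  1 × O (charge -1): no H
  Total hydrogens = 20.
Molecular formula: C12H20BrNO4

C12H20BrNO4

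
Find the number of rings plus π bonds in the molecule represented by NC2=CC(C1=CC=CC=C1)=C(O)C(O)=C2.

8

Molecular formula from the SMILES: C12H11NO2.
DoU = (2C + 2 + N − H − X)/2 = (2·12 + 2 + 1 − 11 − 0)/2 = 16/2 = 8.
(Structurally: 2 ring(s) + 6 π bond(s) = 8.)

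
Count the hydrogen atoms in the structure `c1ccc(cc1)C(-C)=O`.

Hydrogens are implicit in SMILES; fill each atom to its normal valence:
  5 × C (aromatic): 1 H each → 5
  1 × C: 3 H
  1 × C (aromatic): no H
  1 × C: no H
  1 × O: no H
  Total hydrogens = 8.

8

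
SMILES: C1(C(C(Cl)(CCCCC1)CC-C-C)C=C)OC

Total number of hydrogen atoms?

27

Hydrogens are implicit in SMILES; fill each atom to its normal valence:
  9 × C: 2 H each → 18
  3 × C: 1 H each → 3
  2 × C: 3 H each → 6
  1 × C: no H
  1 × Cl: no H
  1 × O: no H
  Total hydrogens = 27.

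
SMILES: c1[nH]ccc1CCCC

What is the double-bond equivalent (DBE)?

Molecular formula from the SMILES: C8H13N.
DoU = (2C + 2 + N − H − X)/2 = (2·8 + 2 + 1 − 13 − 0)/2 = 6/2 = 3.
(Structurally: 1 ring(s) + 2 π bond(s) = 3.)

3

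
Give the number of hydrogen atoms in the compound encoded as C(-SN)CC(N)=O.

8

Hydrogens are implicit in SMILES; fill each atom to its normal valence:
  2 × C: 2 H each → 4
  2 × N: 2 H each → 4
  1 × C: no H
  1 × O: no H
  1 × S: no H
  Total hydrogens = 8.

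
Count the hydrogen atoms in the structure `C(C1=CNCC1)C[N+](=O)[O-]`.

Hydrogens are implicit in SMILES; fill each atom to its normal valence:
  4 × C: 2 H each → 8
  1 × C: 1 H
  1 × C: no H
  1 × N: 1 H
  1 × N (charge +1): no H
  1 × O: no H
  1 × O (charge -1): no H
  Total hydrogens = 10.

10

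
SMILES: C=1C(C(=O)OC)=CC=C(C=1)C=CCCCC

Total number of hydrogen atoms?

Hydrogens are implicit in SMILES; fill each atom to its normal valence:
  4 × C (aromatic): 1 H each → 4
  3 × C: 2 H each → 6
  2 × C: 3 H each → 6
  2 × C: 1 H each → 2
  2 × C (aromatic): no H
  2 × O: no H
  1 × C: no H
  Total hydrogens = 18.

18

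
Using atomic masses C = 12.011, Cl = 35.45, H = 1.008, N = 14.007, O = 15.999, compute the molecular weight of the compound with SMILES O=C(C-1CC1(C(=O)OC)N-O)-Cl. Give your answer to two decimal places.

193.58

Molecular formula: C6H8ClNO4.
M = 6×12.011 + 1×35.45 + 8×1.008 + 1×14.007 + 4×15.999 = 193.58 g/mol.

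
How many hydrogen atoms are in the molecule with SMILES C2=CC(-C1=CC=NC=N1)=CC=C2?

Hydrogens are implicit in SMILES; fill each atom to its normal valence:
  8 × C (aromatic): 1 H each → 8
  2 × C (aromatic): no H
  2 × N (aromatic): no H
  Total hydrogens = 8.

8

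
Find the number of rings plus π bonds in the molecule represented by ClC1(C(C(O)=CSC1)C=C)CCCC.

Molecular formula from the SMILES: C11H17ClOS.
DoU = (2C + 2 + N − H − X)/2 = (2·11 + 2 + 0 − 17 − 1)/2 = 6/2 = 3.
(Structurally: 1 ring(s) + 2 π bond(s) = 3.)

3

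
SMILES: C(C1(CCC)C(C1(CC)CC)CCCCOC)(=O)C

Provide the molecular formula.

Heavy atoms from the SMILES: 17 C, 2 O.
Implicit hydrogens by atom environment:
  8 × C: 2 H each → 16
  5 × C: 3 H each → 15
  3 × C: no H
  2 × O: no H
  1 × C: 1 H
  Total hydrogens = 32.
Molecular formula: C17H32O2

C17H32O2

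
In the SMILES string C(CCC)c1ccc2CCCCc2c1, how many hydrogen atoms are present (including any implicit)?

20

Hydrogens are implicit in SMILES; fill each atom to its normal valence:
  7 × C: 2 H each → 14
  3 × C (aromatic): 1 H each → 3
  3 × C (aromatic): no H
  1 × C: 3 H
  Total hydrogens = 20.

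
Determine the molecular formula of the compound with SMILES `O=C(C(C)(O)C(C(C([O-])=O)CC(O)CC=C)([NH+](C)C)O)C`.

Heavy atoms from the SMILES: 14 C, 1 N, 6 O.
Implicit hydrogens by atom environment:
  4 × C: 3 H each → 12
  4 × C: no H
  3 × C: 2 H each → 6
  3 × C: 1 H each → 3
  3 × O: 1 H each → 3
  2 × O: no H
  1 × N (charge +1): 1 H
  1 × O (charge -1): no H
  Total hydrogens = 25.
Molecular formula: C14H25NO6

C14H25NO6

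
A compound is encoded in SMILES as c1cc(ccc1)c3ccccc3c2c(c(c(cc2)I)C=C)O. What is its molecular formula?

C20H15IO

Heavy atoms from the SMILES: 20 C, 1 I, 1 O.
Implicit hydrogens by atom environment:
  11 × C (aromatic): 1 H each → 11
  7 × C (aromatic): no H
  1 × C: 2 H
  1 × C: 1 H
  1 × I: no H
  1 × O: 1 H
  Total hydrogens = 15.
Molecular formula: C20H15IO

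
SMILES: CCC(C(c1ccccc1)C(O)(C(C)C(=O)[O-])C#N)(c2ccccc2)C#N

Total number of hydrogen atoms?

21

Hydrogens are implicit in SMILES; fill each atom to its normal valence:
  10 × C (aromatic): 1 H each → 10
  5 × C: no H
  2 × C: 3 H each → 6
  2 × C: 1 H each → 2
  2 × C (aromatic): no H
  2 × N: no H
  1 × C: 2 H
  1 × O: 1 H
  1 × O: no H
  1 × O (charge -1): no H
  Total hydrogens = 21.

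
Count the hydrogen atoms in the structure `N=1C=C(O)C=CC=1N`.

6

Hydrogens are implicit in SMILES; fill each atom to its normal valence:
  3 × C (aromatic): 1 H each → 3
  2 × C (aromatic): no H
  1 × N: 2 H
  1 × N (aromatic): no H
  1 × O: 1 H
  Total hydrogens = 6.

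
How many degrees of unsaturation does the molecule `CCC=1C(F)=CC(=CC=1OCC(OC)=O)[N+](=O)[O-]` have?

6

Molecular formula from the SMILES: C11H12FNO5.
DoU = (2C + 2 + N − H − X)/2 = (2·11 + 2 + 1 − 12 − 1)/2 = 12/2 = 6.
(Structurally: 1 ring(s) + 5 π bond(s) = 6.)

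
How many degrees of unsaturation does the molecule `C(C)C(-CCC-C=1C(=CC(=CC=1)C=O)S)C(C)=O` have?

Molecular formula from the SMILES: C15H20O2S.
DoU = (2C + 2 + N − H − X)/2 = (2·15 + 2 + 0 − 20 − 0)/2 = 12/2 = 6.
(Structurally: 1 ring(s) + 5 π bond(s) = 6.)

6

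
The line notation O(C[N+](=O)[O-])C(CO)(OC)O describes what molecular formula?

C4H9NO6

Heavy atoms from the SMILES: 4 C, 1 N, 6 O.
Implicit hydrogens by atom environment:
  3 × O: no H
  2 × C: 2 H each → 4
  2 × O: 1 H each → 2
  1 × C: 3 H
  1 × C: no H
  1 × N (charge +1): no H
  1 × O (charge -1): no H
  Total hydrogens = 9.
Molecular formula: C4H9NO6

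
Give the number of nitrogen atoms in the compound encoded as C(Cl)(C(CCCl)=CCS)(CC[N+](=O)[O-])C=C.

1

The symbol for nitrogen appears 1 time in the SMILES.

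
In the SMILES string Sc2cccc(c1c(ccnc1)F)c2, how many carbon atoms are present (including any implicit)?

The symbol for carbon appears 11 times in the SMILES. Lowercase c denotes aromatic carbon and counts toward C.

11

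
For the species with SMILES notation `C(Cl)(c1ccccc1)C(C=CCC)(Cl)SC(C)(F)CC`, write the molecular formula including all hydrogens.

C16H21Cl2FS

Heavy atoms from the SMILES: 16 C, 2 Cl, 1 F, 1 S.
Implicit hydrogens by atom environment:
  5 × C (aromatic): 1 H each → 5
  3 × C: 3 H each → 9
  3 × C: 1 H each → 3
  2 × C: 2 H each → 4
  2 × C: no H
  2 × Cl: no H
  1 × C (aromatic): no H
  1 × F: no H
  1 × S: no H
  Total hydrogens = 21.
Molecular formula: C16H21Cl2FS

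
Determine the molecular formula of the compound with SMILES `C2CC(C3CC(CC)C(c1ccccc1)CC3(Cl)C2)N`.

C18H26ClN

Heavy atoms from the SMILES: 18 C, 1 Cl, 1 N.
Implicit hydrogens by atom environment:
  6 × C: 2 H each → 12
  5 × C (aromatic): 1 H each → 5
  4 × C: 1 H each → 4
  1 × C: 3 H
  1 × C: no H
  1 × C (aromatic): no H
  1 × Cl: no H
  1 × N: 2 H
  Total hydrogens = 26.
Molecular formula: C18H26ClN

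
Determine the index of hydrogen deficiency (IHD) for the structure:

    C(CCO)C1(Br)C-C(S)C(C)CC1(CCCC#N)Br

Molecular formula from the SMILES: C14H23Br2NOS.
DoU = (2C + 2 + N − H − X)/2 = (2·14 + 2 + 1 − 23 − 2)/2 = 6/2 = 3.
(Structurally: 1 ring(s) + 2 π bond(s) = 3.)

3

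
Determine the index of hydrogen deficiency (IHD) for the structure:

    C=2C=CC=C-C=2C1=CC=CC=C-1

Molecular formula from the SMILES: C12H10.
DoU = (2C + 2 + N − H − X)/2 = (2·12 + 2 + 0 − 10 − 0)/2 = 16/2 = 8.
(Structurally: 2 ring(s) + 6 π bond(s) = 8.)

8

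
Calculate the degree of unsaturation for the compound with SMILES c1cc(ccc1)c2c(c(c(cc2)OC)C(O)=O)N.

Molecular formula from the SMILES: C14H13NO3.
DoU = (2C + 2 + N − H − X)/2 = (2·14 + 2 + 1 − 13 − 0)/2 = 18/2 = 9.
(Structurally: 2 ring(s) + 7 π bond(s) = 9.)

9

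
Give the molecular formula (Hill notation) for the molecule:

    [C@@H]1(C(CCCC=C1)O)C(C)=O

Heavy atoms from the SMILES: 9 C, 2 O.
Implicit hydrogens by atom environment:
  4 × C: 1 H each → 4
  3 × C: 2 H each → 6
  1 × C: 3 H
  1 × C: no H
  1 × O: 1 H
  1 × O: no H
  Total hydrogens = 14.
Molecular formula: C9H14O2

C9H14O2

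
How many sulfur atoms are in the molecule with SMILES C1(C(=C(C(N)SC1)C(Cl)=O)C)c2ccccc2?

The symbol for sulfur appears 1 time in the SMILES.

1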